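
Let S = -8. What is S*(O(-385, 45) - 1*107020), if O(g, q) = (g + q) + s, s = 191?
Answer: 857352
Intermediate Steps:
O(g, q) = 191 + g + q (O(g, q) = (g + q) + 191 = 191 + g + q)
S*(O(-385, 45) - 1*107020) = -8*((191 - 385 + 45) - 1*107020) = -8*(-149 - 107020) = -8*(-107169) = 857352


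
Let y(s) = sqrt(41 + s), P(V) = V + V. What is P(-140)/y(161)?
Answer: -140*sqrt(202)/101 ≈ -19.701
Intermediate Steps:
P(V) = 2*V
P(-140)/y(161) = (2*(-140))/(sqrt(41 + 161)) = -280*sqrt(202)/202 = -140*sqrt(202)/101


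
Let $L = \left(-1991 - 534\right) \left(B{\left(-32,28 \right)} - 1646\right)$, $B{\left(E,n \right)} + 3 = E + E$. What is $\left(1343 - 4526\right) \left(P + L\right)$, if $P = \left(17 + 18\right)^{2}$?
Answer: $-13771408650$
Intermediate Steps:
$B{\left(E,n \right)} = -3 + 2 E$ ($B{\left(E,n \right)} = -3 + \left(E + E\right) = -3 + 2 E$)
$L = 4325325$ ($L = \left(-1991 - 534\right) \left(\left(-3 + 2 \left(-32\right)\right) - 1646\right) = - 2525 \left(\left(-3 - 64\right) - 1646\right) = - 2525 \left(-67 - 1646\right) = \left(-2525\right) \left(-1713\right) = 4325325$)
$P = 1225$ ($P = 35^{2} = 1225$)
$\left(1343 - 4526\right) \left(P + L\right) = \left(1343 - 4526\right) \left(1225 + 4325325\right) = \left(-3183\right) 4326550 = -13771408650$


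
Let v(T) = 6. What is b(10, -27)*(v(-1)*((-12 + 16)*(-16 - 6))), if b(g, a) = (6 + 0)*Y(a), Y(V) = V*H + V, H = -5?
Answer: -342144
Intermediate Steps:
Y(V) = -4*V (Y(V) = V*(-5) + V = -5*V + V = -4*V)
b(g, a) = -24*a (b(g, a) = (6 + 0)*(-4*a) = 6*(-4*a) = -24*a)
b(10, -27)*(v(-1)*((-12 + 16)*(-16 - 6))) = (-24*(-27))*(6*((-12 + 16)*(-16 - 6))) = 648*(6*(4*(-22))) = 648*(6*(-88)) = 648*(-528) = -342144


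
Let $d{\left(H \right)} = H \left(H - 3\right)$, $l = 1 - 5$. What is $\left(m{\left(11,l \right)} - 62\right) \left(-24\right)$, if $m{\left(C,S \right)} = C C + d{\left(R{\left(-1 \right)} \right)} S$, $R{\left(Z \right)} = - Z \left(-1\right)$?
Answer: $-1032$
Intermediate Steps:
$R{\left(Z \right)} = Z$
$l = -4$ ($l = 1 - 5 = -4$)
$d{\left(H \right)} = H \left(-3 + H\right)$
$m{\left(C,S \right)} = C^{2} + 4 S$ ($m{\left(C,S \right)} = C C + - (-3 - 1) S = C^{2} + \left(-1\right) \left(-4\right) S = C^{2} + 4 S$)
$\left(m{\left(11,l \right)} - 62\right) \left(-24\right) = \left(\left(11^{2} + 4 \left(-4\right)\right) - 62\right) \left(-24\right) = \left(\left(121 - 16\right) - 62\right) \left(-24\right) = \left(105 - 62\right) \left(-24\right) = 43 \left(-24\right) = -1032$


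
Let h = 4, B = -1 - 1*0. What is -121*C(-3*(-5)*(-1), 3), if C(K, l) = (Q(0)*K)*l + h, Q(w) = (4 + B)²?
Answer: 48521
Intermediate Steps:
B = -1 (B = -1 + 0 = -1)
Q(w) = 9 (Q(w) = (4 - 1)² = 3² = 9)
C(K, l) = 4 + 9*K*l (C(K, l) = (9*K)*l + 4 = 9*K*l + 4 = 4 + 9*K*l)
-121*C(-3*(-5)*(-1), 3) = -121*(4 + 9*(-3*(-5)*(-1))*3) = -121*(4 + 9*(15*(-1))*3) = -121*(4 + 9*(-15)*3) = -121*(4 - 405) = -121*(-401) = 48521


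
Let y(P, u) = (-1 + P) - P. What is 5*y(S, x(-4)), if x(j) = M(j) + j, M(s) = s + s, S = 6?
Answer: -5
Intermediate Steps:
M(s) = 2*s
x(j) = 3*j (x(j) = 2*j + j = 3*j)
y(P, u) = -1
5*y(S, x(-4)) = 5*(-1) = -5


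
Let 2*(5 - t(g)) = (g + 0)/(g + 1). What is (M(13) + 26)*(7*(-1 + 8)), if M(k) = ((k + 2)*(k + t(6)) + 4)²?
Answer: 3509403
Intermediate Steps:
t(g) = 5 - g/(2*(1 + g)) (t(g) = 5 - (g + 0)/(2*(g + 1)) = 5 - g/(2*(1 + g)))
M(k) = (4 + (2 + k)*(32/7 + k))² (M(k) = ((k + 2)*(k + (10 + 9*6)/(2*(1 + 6))) + 4)² = ((2 + k)*(k + (½)*(10 + 54)/7) + 4)² = ((2 + k)*(k + (½)*(⅐)*64) + 4)² = ((2 + k)*(k + 32/7) + 4)² = ((2 + k)*(32/7 + k) + 4)² = (4 + (2 + k)*(32/7 + k))²)
(M(13) + 26)*(7*(-1 + 8)) = ((92 + 7*13² + 46*13)²/49 + 26)*(7*(-1 + 8)) = ((92 + 7*169 + 598)²/49 + 26)*(7*7) = ((92 + 1183 + 598)²/49 + 26)*49 = ((1/49)*1873² + 26)*49 = ((1/49)*3508129 + 26)*49 = (3508129/49 + 26)*49 = (3509403/49)*49 = 3509403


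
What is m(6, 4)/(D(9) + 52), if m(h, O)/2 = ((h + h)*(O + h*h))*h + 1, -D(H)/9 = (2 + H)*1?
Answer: -5762/47 ≈ -122.60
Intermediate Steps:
D(H) = -18 - 9*H (D(H) = -9*(2 + H) = -18 - 9*H)
m(h, O) = 2 + 4*h²*(O + h²) (m(h, O) = 2*(((h + h)*(O + h*h))*h + 1) = 2*(((2*h)*(O + h²))*h + 1) = 2*((2*h*(O + h²))*h + 1) = 2*(2*h²*(O + h²) + 1) = 2*(1 + 2*h²*(O + h²)) = 2 + 4*h²*(O + h²))
m(6, 4)/(D(9) + 52) = (2 + 4*6⁴ + 4*4*6²)/((-18 - 9*9) + 52) = (2 + 4*1296 + 4*4*36)/((-18 - 81) + 52) = (2 + 5184 + 576)/(-99 + 52) = 5762/(-47) = -1/47*5762 = -5762/47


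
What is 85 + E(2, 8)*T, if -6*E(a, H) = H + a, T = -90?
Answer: 235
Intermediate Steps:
E(a, H) = -H/6 - a/6 (E(a, H) = -(H + a)/6 = -H/6 - a/6)
85 + E(2, 8)*T = 85 + (-1/6*8 - 1/6*2)*(-90) = 85 + (-4/3 - 1/3)*(-90) = 85 - 5/3*(-90) = 85 + 150 = 235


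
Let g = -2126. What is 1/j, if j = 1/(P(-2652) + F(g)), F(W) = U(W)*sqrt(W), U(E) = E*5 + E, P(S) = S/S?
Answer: 1 - 12756*I*sqrt(2126) ≈ 1.0 - 5.8816e+5*I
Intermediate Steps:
P(S) = 1
U(E) = 6*E (U(E) = 5*E + E = 6*E)
F(W) = 6*W**(3/2) (F(W) = (6*W)*sqrt(W) = 6*W**(3/2))
j = 1/(1 - 12756*I*sqrt(2126)) (j = 1/(1 + 6*(-2126)**(3/2)) = 1/(1 + 6*(-2126*I*sqrt(2126))) = 1/(1 - 12756*I*sqrt(2126)) ≈ 3.0e-12 + 1.7002e-6*I)
1/j = 1/(I/(I + 12756*sqrt(2126))) = -I*(I + 12756*sqrt(2126))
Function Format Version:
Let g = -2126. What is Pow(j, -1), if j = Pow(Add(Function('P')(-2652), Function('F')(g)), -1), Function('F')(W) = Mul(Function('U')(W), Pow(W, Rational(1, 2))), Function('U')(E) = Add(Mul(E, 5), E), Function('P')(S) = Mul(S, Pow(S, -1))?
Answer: Add(1, Mul(-12756, I, Pow(2126, Rational(1, 2)))) ≈ Add(1.0000, Mul(-5.8816e+5, I))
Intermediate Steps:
Function('P')(S) = 1
Function('U')(E) = Mul(6, E) (Function('U')(E) = Add(Mul(5, E), E) = Mul(6, E))
Function('F')(W) = Mul(6, Pow(W, Rational(3, 2))) (Function('F')(W) = Mul(Mul(6, W), Pow(W, Rational(1, 2))) = Mul(6, Pow(W, Rational(3, 2))))
j = Pow(Add(1, Mul(-12756, I, Pow(2126, Rational(1, 2)))), -1) (j = Pow(Add(1, Mul(6, Pow(-2126, Rational(3, 2)))), -1) = Pow(Add(1, Mul(6, Mul(-2126, I, Pow(2126, Rational(1, 2))))), -1) = Pow(Add(1, Mul(-12756, I, Pow(2126, Rational(1, 2)))), -1) ≈ Add(3.e-12, Mul(1.7002e-6, I)))
Pow(j, -1) = Pow(Mul(I, Pow(Add(I, Mul(12756, Pow(2126, Rational(1, 2)))), -1)), -1) = Mul(-1, I, Add(I, Mul(12756, Pow(2126, Rational(1, 2)))))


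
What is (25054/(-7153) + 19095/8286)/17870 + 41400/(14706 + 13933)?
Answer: 14615600047540383/10111004443532980 ≈ 1.4455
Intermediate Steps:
(25054/(-7153) + 19095/8286)/17870 + 41400/(14706 + 13933) = (25054*(-1/7153) + 19095*(1/8286))*(1/17870) + 41400/28639 = (-25054/7153 + 6365/2762)*(1/17870) + 41400*(1/28639) = -23670303/19756586*1/17870 + 41400/28639 = -23670303/353050191820 + 41400/28639 = 14615600047540383/10111004443532980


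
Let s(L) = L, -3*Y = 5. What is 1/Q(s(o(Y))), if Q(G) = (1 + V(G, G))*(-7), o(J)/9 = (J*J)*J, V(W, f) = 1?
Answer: -1/14 ≈ -0.071429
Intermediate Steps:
Y = -5/3 (Y = -⅓*5 = -5/3 ≈ -1.6667)
o(J) = 9*J³ (o(J) = 9*((J*J)*J) = 9*(J²*J) = 9*J³)
Q(G) = -14 (Q(G) = (1 + 1)*(-7) = 2*(-7) = -14)
1/Q(s(o(Y))) = 1/(-14) = -1/14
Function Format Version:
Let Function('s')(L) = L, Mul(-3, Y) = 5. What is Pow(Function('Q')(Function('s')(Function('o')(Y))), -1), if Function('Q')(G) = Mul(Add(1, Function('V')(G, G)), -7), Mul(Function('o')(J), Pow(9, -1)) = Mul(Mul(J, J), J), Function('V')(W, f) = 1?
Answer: Rational(-1, 14) ≈ -0.071429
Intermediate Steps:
Y = Rational(-5, 3) (Y = Mul(Rational(-1, 3), 5) = Rational(-5, 3) ≈ -1.6667)
Function('o')(J) = Mul(9, Pow(J, 3)) (Function('o')(J) = Mul(9, Mul(Mul(J, J), J)) = Mul(9, Mul(Pow(J, 2), J)) = Mul(9, Pow(J, 3)))
Function('Q')(G) = -14 (Function('Q')(G) = Mul(Add(1, 1), -7) = Mul(2, -7) = -14)
Pow(Function('Q')(Function('s')(Function('o')(Y))), -1) = Pow(-14, -1) = Rational(-1, 14)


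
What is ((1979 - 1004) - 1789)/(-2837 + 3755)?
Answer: -407/459 ≈ -0.88671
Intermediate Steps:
((1979 - 1004) - 1789)/(-2837 + 3755) = (975 - 1789)/918 = -814*1/918 = -407/459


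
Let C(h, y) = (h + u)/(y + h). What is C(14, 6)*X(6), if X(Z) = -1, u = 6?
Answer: -1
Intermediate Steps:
C(h, y) = (6 + h)/(h + y) (C(h, y) = (h + 6)/(y + h) = (6 + h)/(h + y))
C(14, 6)*X(6) = ((6 + 14)/(14 + 6))*(-1) = (20/20)*(-1) = ((1/20)*20)*(-1) = 1*(-1) = -1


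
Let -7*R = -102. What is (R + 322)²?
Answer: 5550736/49 ≈ 1.1328e+5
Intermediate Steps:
R = 102/7 (R = -⅐*(-102) = 102/7 ≈ 14.571)
(R + 322)² = (102/7 + 322)² = (2356/7)² = 5550736/49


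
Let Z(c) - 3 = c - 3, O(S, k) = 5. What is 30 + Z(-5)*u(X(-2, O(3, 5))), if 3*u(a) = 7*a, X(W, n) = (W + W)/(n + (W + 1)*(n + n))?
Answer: 62/3 ≈ 20.667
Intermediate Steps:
Z(c) = c (Z(c) = 3 + (c - 3) = 3 + (-3 + c) = c)
X(W, n) = 2*W/(n + 2*n*(1 + W)) (X(W, n) = (2*W)/(n + (1 + W)*(2*n)) = (2*W)/(n + 2*n*(1 + W)) = 2*W/(n + 2*n*(1 + W)))
u(a) = 7*a/3 (u(a) = (7*a)/3 = 7*a/3)
30 + Z(-5)*u(X(-2, O(3, 5))) = 30 - 35*2*(-2)/(5*(3 + 2*(-2)))/3 = 30 - 35*2*(-2)*(⅕)/(3 - 4)/3 = 30 - 35*2*(-2)*(⅕)/(-1)/3 = 30 - 35*2*(-2)*(⅕)*(-1)/3 = 30 - 35*4/(3*5) = 30 - 5*28/15 = 30 - 28/3 = 62/3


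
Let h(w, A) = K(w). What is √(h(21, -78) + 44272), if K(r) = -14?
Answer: √44258 ≈ 210.38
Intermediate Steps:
h(w, A) = -14
√(h(21, -78) + 44272) = √(-14 + 44272) = √44258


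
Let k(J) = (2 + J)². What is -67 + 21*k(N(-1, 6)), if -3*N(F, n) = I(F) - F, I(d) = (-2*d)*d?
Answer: 142/3 ≈ 47.333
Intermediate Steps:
I(d) = -2*d²
N(F, n) = F/3 + 2*F²/3 (N(F, n) = -(-2*F² - F)/3 = -(-F - 2*F²)/3 = F/3 + 2*F²/3)
-67 + 21*k(N(-1, 6)) = -67 + 21*(2 + (⅓)*(-1)*(1 + 2*(-1)))² = -67 + 21*(2 + (⅓)*(-1)*(1 - 2))² = -67 + 21*(2 + (⅓)*(-1)*(-1))² = -67 + 21*(2 + ⅓)² = -67 + 21*(7/3)² = -67 + 21*(49/9) = -67 + 343/3 = 142/3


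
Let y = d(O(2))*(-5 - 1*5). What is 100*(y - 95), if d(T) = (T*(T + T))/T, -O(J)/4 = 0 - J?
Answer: -25500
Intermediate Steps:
O(J) = 4*J (O(J) = -4*(0 - J) = -(-4)*J = 4*J)
d(T) = 2*T (d(T) = (T*(2*T))/T = (2*T²)/T = 2*T)
y = -160 (y = (2*(4*2))*(-5 - 1*5) = (2*8)*(-5 - 5) = 16*(-10) = -160)
100*(y - 95) = 100*(-160 - 95) = 100*(-255) = -25500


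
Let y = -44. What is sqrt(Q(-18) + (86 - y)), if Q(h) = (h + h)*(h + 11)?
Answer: sqrt(382) ≈ 19.545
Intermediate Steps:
Q(h) = 2*h*(11 + h) (Q(h) = (2*h)*(11 + h) = 2*h*(11 + h))
sqrt(Q(-18) + (86 - y)) = sqrt(2*(-18)*(11 - 18) + (86 - 1*(-44))) = sqrt(2*(-18)*(-7) + (86 + 44)) = sqrt(252 + 130) = sqrt(382)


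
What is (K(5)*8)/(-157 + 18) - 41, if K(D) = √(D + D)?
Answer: -41 - 8*√10/139 ≈ -41.182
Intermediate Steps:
K(D) = √2*√D (K(D) = √(2*D) = √2*√D)
(K(5)*8)/(-157 + 18) - 41 = ((√2*√5)*8)/(-157 + 18) - 41 = (√10*8)/(-139) - 41 = (8*√10)*(-1/139) - 41 = -8*√10/139 - 41 = -41 - 8*√10/139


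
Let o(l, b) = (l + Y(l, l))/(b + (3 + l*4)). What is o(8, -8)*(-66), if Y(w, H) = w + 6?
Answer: -484/9 ≈ -53.778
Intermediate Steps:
Y(w, H) = 6 + w
o(l, b) = (6 + 2*l)/(3 + b + 4*l) (o(l, b) = (l + (6 + l))/(b + (3 + l*4)) = (6 + 2*l)/(b + (3 + 4*l)) = (6 + 2*l)/(3 + b + 4*l))
o(8, -8)*(-66) = (2*(3 + 8)/(3 - 8 + 4*8))*(-66) = (2*11/(3 - 8 + 32))*(-66) = (2*11/27)*(-66) = (2*(1/27)*11)*(-66) = (22/27)*(-66) = -484/9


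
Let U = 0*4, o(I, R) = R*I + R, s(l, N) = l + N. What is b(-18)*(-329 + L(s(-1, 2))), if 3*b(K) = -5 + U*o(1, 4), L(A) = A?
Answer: 1640/3 ≈ 546.67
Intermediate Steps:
s(l, N) = N + l
o(I, R) = R + I*R (o(I, R) = I*R + R = R + I*R)
U = 0
b(K) = -5/3 (b(K) = (-5 + 0*(4*(1 + 1)))/3 = (-5 + 0*(4*2))/3 = (-5 + 0*8)/3 = (-5 + 0)/3 = (1/3)*(-5) = -5/3)
b(-18)*(-329 + L(s(-1, 2))) = -5*(-329 + (2 - 1))/3 = -5*(-329 + 1)/3 = -5/3*(-328) = 1640/3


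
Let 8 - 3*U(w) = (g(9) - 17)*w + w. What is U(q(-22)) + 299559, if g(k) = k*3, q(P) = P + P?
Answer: 299723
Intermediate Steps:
q(P) = 2*P
g(k) = 3*k
U(w) = 8/3 - 11*w/3 (U(w) = 8/3 - ((3*9 - 17)*w + w)/3 = 8/3 - ((27 - 17)*w + w)/3 = 8/3 - (10*w + w)/3 = 8/3 - 11*w/3)
U(q(-22)) + 299559 = (8/3 - 22*(-22)/3) + 299559 = (8/3 - 11/3*(-44)) + 299559 = (8/3 + 484/3) + 299559 = 164 + 299559 = 299723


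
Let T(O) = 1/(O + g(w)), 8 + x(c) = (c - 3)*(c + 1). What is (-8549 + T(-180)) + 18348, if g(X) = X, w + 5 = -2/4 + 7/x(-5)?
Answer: 43556531/4445 ≈ 9799.0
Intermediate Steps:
x(c) = -8 + (1 + c)*(-3 + c) (x(c) = -8 + (c - 3)*(c + 1) = -8 + (-3 + c)*(1 + c) = -8 + (1 + c)*(-3 + c))
w = -125/24 (w = -5 + (-2/4 + 7/(-11 + (-5)² - 2*(-5))) = -5 + (-2*¼ + 7/(-11 + 25 + 10)) = -5 + (-½ + 7/24) = -5 - 5/24 = -125/24 ≈ -5.2083)
T(O) = 1/(-125/24 + O) (T(O) = 1/(O - 125/24) = 1/(-125/24 + O))
(-8549 + T(-180)) + 18348 = (-8549 + 24/(-125 + 24*(-180))) + 18348 = (-8549 + 24/(-125 - 4320)) + 18348 = (-8549 + 24/(-4445)) + 18348 = (-8549 + 24*(-1/4445)) + 18348 = (-8549 - 24/4445) + 18348 = -38000329/4445 + 18348 = 43556531/4445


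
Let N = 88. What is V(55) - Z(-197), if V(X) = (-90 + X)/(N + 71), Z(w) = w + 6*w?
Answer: 219226/159 ≈ 1378.8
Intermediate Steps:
Z(w) = 7*w
V(X) = -30/53 + X/159 (V(X) = (-90 + X)/(88 + 71) = (-90 + X)/159 = (-90 + X)*(1/159) = -30/53 + X/159)
V(55) - Z(-197) = (-30/53 + (1/159)*55) - 7*(-197) = (-30/53 + 55/159) - 1*(-1379) = -35/159 + 1379 = 219226/159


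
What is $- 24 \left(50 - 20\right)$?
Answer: $-720$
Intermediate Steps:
$- 24 \left(50 - 20\right) = \left(-24\right) 30 = -720$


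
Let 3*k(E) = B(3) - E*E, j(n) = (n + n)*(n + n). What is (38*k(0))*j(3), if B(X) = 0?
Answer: 0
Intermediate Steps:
j(n) = 4*n² (j(n) = (2*n)*(2*n) = 4*n²)
k(E) = -E²/3 (k(E) = (0 - E*E)/3 = (0 - E²)/3 = (-E²)/3 = -E²/3)
(38*k(0))*j(3) = (38*(-⅓*0²))*(4*3²) = (38*(-⅓*0))*(4*9) = (38*0)*36 = 0*36 = 0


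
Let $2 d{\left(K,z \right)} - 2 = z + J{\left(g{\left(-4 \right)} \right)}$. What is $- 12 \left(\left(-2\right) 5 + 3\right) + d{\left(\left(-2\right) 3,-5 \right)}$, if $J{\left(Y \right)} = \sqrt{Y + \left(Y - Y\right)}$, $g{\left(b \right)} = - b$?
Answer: $\frac{167}{2} \approx 83.5$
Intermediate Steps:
$J{\left(Y \right)} = \sqrt{Y}$ ($J{\left(Y \right)} = \sqrt{Y + 0} = \sqrt{Y}$)
$d{\left(K,z \right)} = 2 + \frac{z}{2}$ ($d{\left(K,z \right)} = 1 + \frac{z + \sqrt{\left(-1\right) \left(-4\right)}}{2} = 1 + \frac{z + \sqrt{4}}{2} = 1 + \frac{z + 2}{2} = 1 + \frac{2 + z}{2} = 1 + \left(1 + \frac{z}{2}\right) = 2 + \frac{z}{2}$)
$- 12 \left(\left(-2\right) 5 + 3\right) + d{\left(\left(-2\right) 3,-5 \right)} = - 12 \left(\left(-2\right) 5 + 3\right) + \left(2 + \frac{1}{2} \left(-5\right)\right) = - 12 \left(-10 + 3\right) + \left(2 - \frac{5}{2}\right) = \left(-12\right) \left(-7\right) - \frac{1}{2} = 84 - \frac{1}{2} = \frac{167}{2}$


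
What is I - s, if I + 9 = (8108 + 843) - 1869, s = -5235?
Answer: 12308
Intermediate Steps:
I = 7073 (I = -9 + ((8108 + 843) - 1869) = -9 + (8951 - 1869) = -9 + 7082 = 7073)
I - s = 7073 - 1*(-5235) = 7073 + 5235 = 12308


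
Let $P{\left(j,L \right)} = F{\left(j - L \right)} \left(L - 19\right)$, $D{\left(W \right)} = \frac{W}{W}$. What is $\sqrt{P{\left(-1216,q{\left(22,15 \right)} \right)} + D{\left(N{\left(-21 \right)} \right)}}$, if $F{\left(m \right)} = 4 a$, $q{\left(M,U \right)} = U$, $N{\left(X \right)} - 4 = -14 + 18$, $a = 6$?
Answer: $i \sqrt{95} \approx 9.7468 i$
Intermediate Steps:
$N{\left(X \right)} = 8$ ($N{\left(X \right)} = 4 + \left(-14 + 18\right) = 4 + 4 = 8$)
$D{\left(W \right)} = 1$
$F{\left(m \right)} = 24$ ($F{\left(m \right)} = 4 \cdot 6 = 24$)
$P{\left(j,L \right)} = -456 + 24 L$ ($P{\left(j,L \right)} = 24 \left(L - 19\right) = 24 \left(-19 + L\right) = -456 + 24 L$)
$\sqrt{P{\left(-1216,q{\left(22,15 \right)} \right)} + D{\left(N{\left(-21 \right)} \right)}} = \sqrt{\left(-456 + 24 \cdot 15\right) + 1} = \sqrt{\left(-456 + 360\right) + 1} = \sqrt{-96 + 1} = \sqrt{-95} = i \sqrt{95}$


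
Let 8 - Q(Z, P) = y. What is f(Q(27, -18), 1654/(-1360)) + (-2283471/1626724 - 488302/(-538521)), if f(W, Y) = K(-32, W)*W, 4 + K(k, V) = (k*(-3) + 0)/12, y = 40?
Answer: -112566569009855/876025035204 ≈ -128.50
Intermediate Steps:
K(k, V) = -4 - k/4 (K(k, V) = -4 + (k*(-3) + 0)/12 = -4 + (-3*k + 0)*(1/12) = -4 - 3*k*(1/12) = -4 - k/4)
Q(Z, P) = -32 (Q(Z, P) = 8 - 1*40 = 8 - 40 = -32)
f(W, Y) = 4*W (f(W, Y) = (-4 - ¼*(-32))*W = (-4 + 8)*W = 4*W)
f(Q(27, -18), 1654/(-1360)) + (-2283471/1626724 - 488302/(-538521)) = 4*(-32) + (-2283471/1626724 - 488302/(-538521)) = -128 + (-2283471*1/1626724 - 488302*(-1/538521)) = -128 + (-2283471/1626724 + 488302/538521) = -128 - 435364503743/876025035204 = -112566569009855/876025035204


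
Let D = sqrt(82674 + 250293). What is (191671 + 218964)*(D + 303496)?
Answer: 124626079960 + 410635*sqrt(332967) ≈ 1.2486e+11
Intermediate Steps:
D = sqrt(332967) ≈ 577.03
(191671 + 218964)*(D + 303496) = (191671 + 218964)*(sqrt(332967) + 303496) = 410635*(303496 + sqrt(332967)) = 124626079960 + 410635*sqrt(332967)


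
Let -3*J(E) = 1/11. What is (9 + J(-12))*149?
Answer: 44104/33 ≈ 1336.5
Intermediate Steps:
J(E) = -1/33 (J(E) = -1/3/11 = -1/3*1/11 = -1/33)
(9 + J(-12))*149 = (9 - 1/33)*149 = (296/33)*149 = 44104/33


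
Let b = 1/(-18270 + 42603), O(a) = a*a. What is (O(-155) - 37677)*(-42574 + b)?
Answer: 14142832280932/24333 ≈ 5.8122e+8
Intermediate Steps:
O(a) = a²
b = 1/24333 ≈ 4.1096e-5
(O(-155) - 37677)*(-42574 + b) = ((-155)² - 37677)*(-42574 + 1/24333) = (24025 - 37677)*(-1035953141/24333) = -13652*(-1035953141/24333) = 14142832280932/24333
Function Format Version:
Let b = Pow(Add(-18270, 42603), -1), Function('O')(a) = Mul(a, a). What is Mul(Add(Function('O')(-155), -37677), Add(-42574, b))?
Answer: Rational(14142832280932, 24333) ≈ 5.8122e+8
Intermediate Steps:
Function('O')(a) = Pow(a, 2)
b = Rational(1, 24333) (b = Pow(24333, -1) = Rational(1, 24333) ≈ 4.1096e-5)
Mul(Add(Function('O')(-155), -37677), Add(-42574, b)) = Mul(Add(Pow(-155, 2), -37677), Add(-42574, Rational(1, 24333))) = Mul(Add(24025, -37677), Rational(-1035953141, 24333)) = Mul(-13652, Rational(-1035953141, 24333)) = Rational(14142832280932, 24333)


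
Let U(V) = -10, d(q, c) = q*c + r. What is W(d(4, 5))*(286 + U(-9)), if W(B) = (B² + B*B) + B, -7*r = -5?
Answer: 11885940/49 ≈ 2.4257e+5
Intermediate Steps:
r = 5/7 (r = -⅐*(-5) = 5/7 ≈ 0.71429)
d(q, c) = 5/7 + c*q (d(q, c) = q*c + 5/7 = c*q + 5/7 = 5/7 + c*q)
W(B) = B + 2*B² (W(B) = (B² + B²) + B = 2*B² + B = B + 2*B²)
W(d(4, 5))*(286 + U(-9)) = ((5/7 + 5*4)*(1 + 2*(5/7 + 5*4)))*(286 - 10) = ((5/7 + 20)*(1 + 2*(5/7 + 20)))*276 = (145*(1 + 2*(145/7))/7)*276 = (145*(1 + 290/7)/7)*276 = ((145/7)*(297/7))*276 = (43065/49)*276 = 11885940/49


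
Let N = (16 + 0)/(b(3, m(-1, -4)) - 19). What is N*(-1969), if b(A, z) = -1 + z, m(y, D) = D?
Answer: 3938/3 ≈ 1312.7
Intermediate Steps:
N = -⅔ (N = (16 + 0)/((-1 - 4) - 19) = 16/(-5 - 19) = 16/(-24) = 16*(-1/24) = -⅔ ≈ -0.66667)
N*(-1969) = -⅔*(-1969) = 3938/3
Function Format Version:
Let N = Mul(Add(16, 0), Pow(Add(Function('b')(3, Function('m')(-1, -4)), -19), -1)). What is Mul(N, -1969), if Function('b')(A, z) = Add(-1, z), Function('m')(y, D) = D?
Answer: Rational(3938, 3) ≈ 1312.7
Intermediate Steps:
N = Rational(-2, 3) (N = Mul(Add(16, 0), Pow(Add(Add(-1, -4), -19), -1)) = Mul(16, Pow(Add(-5, -19), -1)) = Mul(16, Pow(-24, -1)) = Mul(16, Rational(-1, 24)) = Rational(-2, 3) ≈ -0.66667)
Mul(N, -1969) = Mul(Rational(-2, 3), -1969) = Rational(3938, 3)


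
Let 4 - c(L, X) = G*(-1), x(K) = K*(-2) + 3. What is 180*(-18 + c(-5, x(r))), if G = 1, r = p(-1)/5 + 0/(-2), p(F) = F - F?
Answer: -2340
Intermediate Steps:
p(F) = 0
r = 0 (r = 0/5 + 0/(-2) = 0*(⅕) + 0*(-½) = 0 + 0 = 0)
x(K) = 3 - 2*K (x(K) = -2*K + 3 = 3 - 2*K)
c(L, X) = 5 (c(L, X) = 4 - (-1) = 4 - 1*(-1) = 4 + 1 = 5)
180*(-18 + c(-5, x(r))) = 180*(-18 + 5) = 180*(-13) = -2340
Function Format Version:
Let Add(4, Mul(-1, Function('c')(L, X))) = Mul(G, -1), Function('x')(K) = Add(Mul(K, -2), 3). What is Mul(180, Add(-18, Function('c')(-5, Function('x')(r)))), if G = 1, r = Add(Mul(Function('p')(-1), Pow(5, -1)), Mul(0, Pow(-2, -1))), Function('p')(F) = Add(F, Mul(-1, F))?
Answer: -2340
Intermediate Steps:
Function('p')(F) = 0
r = 0 (r = Add(Mul(0, Pow(5, -1)), Mul(0, Pow(-2, -1))) = Add(Mul(0, Rational(1, 5)), Mul(0, Rational(-1, 2))) = Add(0, 0) = 0)
Function('x')(K) = Add(3, Mul(-2, K)) (Function('x')(K) = Add(Mul(-2, K), 3) = Add(3, Mul(-2, K)))
Function('c')(L, X) = 5 (Function('c')(L, X) = Add(4, Mul(-1, Mul(1, -1))) = Add(4, Mul(-1, -1)) = Add(4, 1) = 5)
Mul(180, Add(-18, Function('c')(-5, Function('x')(r)))) = Mul(180, Add(-18, 5)) = Mul(180, -13) = -2340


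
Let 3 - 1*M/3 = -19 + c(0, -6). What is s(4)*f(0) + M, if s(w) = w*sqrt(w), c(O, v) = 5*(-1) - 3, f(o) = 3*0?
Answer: 90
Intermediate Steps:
f(o) = 0
c(O, v) = -8 (c(O, v) = -5 - 3 = -8)
M = 90 (M = 9 - 3*(-19 - 8) = 9 - 3*(-27) = 9 + 81 = 90)
s(w) = w**(3/2)
s(4)*f(0) + M = 4**(3/2)*0 + 90 = 8*0 + 90 = 0 + 90 = 90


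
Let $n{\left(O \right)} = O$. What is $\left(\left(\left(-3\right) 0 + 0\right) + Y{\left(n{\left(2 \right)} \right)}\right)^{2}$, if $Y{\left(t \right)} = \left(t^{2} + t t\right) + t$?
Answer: $100$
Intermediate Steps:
$Y{\left(t \right)} = t + 2 t^{2}$ ($Y{\left(t \right)} = \left(t^{2} + t^{2}\right) + t = 2 t^{2} + t = t + 2 t^{2}$)
$\left(\left(\left(-3\right) 0 + 0\right) + Y{\left(n{\left(2 \right)} \right)}\right)^{2} = \left(\left(\left(-3\right) 0 + 0\right) + 2 \left(1 + 2 \cdot 2\right)\right)^{2} = \left(\left(0 + 0\right) + 2 \left(1 + 4\right)\right)^{2} = \left(0 + 2 \cdot 5\right)^{2} = \left(0 + 10\right)^{2} = 10^{2} = 100$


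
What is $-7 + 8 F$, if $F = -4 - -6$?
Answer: $9$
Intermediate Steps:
$F = 2$ ($F = -4 + 6 = 2$)
$-7 + 8 F = -7 + 8 \cdot 2 = -7 + 16 = 9$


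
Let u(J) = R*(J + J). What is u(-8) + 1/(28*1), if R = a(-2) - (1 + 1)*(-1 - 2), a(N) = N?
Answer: -1791/28 ≈ -63.964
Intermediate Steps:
R = 4 (R = -2 - (1 + 1)*(-1 - 2) = -2 - 2*(-3) = -2 - 1*(-6) = -2 + 6 = 4)
u(J) = 8*J (u(J) = 4*(J + J) = 4*(2*J) = 8*J)
u(-8) + 1/(28*1) = 8*(-8) + 1/(28*1) = -64 + 1/28 = -1791/28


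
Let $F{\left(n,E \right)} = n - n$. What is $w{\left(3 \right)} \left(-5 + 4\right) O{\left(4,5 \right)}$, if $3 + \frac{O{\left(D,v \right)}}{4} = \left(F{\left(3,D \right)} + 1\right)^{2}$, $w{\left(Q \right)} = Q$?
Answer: $24$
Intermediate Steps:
$F{\left(n,E \right)} = 0$
$O{\left(D,v \right)} = -8$ ($O{\left(D,v \right)} = -12 + 4 \left(0 + 1\right)^{2} = -12 + 4 \cdot 1^{2} = -12 + 4 \cdot 1 = -12 + 4 = -8$)
$w{\left(3 \right)} \left(-5 + 4\right) O{\left(4,5 \right)} = 3 \left(-5 + 4\right) \left(-8\right) = 3 \left(-1\right) \left(-8\right) = \left(-3\right) \left(-8\right) = 24$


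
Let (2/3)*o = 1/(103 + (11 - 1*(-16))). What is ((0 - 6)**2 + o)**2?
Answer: 87665769/67600 ≈ 1296.8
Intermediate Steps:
o = 3/260 (o = 3/(2*(103 + (11 - 1*(-16)))) = 3/(2*(103 + (11 + 16))) = 3/(2*(103 + 27)) = (3/2)/130 = (3/2)*(1/130) = 3/260 ≈ 0.011538)
((0 - 6)**2 + o)**2 = ((0 - 6)**2 + 3/260)**2 = ((-6)**2 + 3/260)**2 = (36 + 3/260)**2 = (9363/260)**2 = 87665769/67600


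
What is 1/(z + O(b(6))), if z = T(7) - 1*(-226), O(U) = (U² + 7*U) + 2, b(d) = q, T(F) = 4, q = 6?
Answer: 1/310 ≈ 0.0032258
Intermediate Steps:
b(d) = 6
O(U) = 2 + U² + 7*U
z = 230 (z = 4 - 1*(-226) = 4 + 226 = 230)
1/(z + O(b(6))) = 1/(230 + (2 + 6² + 7*6)) = 1/(230 + (2 + 36 + 42)) = 1/(230 + 80) = 1/310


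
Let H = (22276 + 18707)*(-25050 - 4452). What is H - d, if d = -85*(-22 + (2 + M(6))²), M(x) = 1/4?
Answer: -19345310491/16 ≈ -1.2091e+9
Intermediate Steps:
M(x) = ¼
d = 23035/16 (d = -85*(-22 + (2 + ¼)²) = -85*(-22 + (9/4)²) = -85*(-22 + 81/16) = -85*(-271/16) = 23035/16 ≈ 1439.7)
H = -1209080466 (H = 40983*(-29502) = -1209080466)
H - d = -1209080466 - 1*23035/16 = -1209080466 - 23035/16 = -19345310491/16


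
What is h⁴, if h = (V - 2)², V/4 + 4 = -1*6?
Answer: 9682651996416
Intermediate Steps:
V = -40 (V = -16 + 4*(-1*6) = -16 + 4*(-6) = -16 - 24 = -40)
h = 1764 (h = (-40 - 2)² = (-42)² = 1764)
h⁴ = 1764⁴ = 9682651996416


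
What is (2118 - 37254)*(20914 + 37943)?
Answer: -2067999552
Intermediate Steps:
(2118 - 37254)*(20914 + 37943) = -35136*58857 = -2067999552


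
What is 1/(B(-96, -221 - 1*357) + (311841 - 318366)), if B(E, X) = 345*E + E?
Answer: -1/39741 ≈ -2.5163e-5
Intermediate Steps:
B(E, X) = 346*E
1/(B(-96, -221 - 1*357) + (311841 - 318366)) = 1/(346*(-96) + (311841 - 318366)) = 1/(-33216 - 6525) = 1/(-39741) = -1/39741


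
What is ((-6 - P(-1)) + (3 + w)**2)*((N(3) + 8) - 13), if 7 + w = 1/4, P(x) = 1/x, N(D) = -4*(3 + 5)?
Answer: -5365/16 ≈ -335.31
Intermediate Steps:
N(D) = -32 (N(D) = -4*8 = -32)
w = -27/4 (w = -7 + 1/4 = -27/4 ≈ -6.7500)
((-6 - P(-1)) + (3 + w)**2)*((N(3) + 8) - 13) = ((-6 - 1/(-1)) + (3 - 27/4)**2)*((-32 + 8) - 13) = ((-6 - 1*(-1)) + (-15/4)**2)*(-24 - 13) = ((-6 + 1) + 225/16)*(-37) = (-5 + 225/16)*(-37) = (145/16)*(-37) = -5365/16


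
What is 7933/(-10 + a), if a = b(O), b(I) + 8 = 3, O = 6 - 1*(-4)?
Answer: -7933/15 ≈ -528.87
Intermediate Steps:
O = 10 (O = 6 + 4 = 10)
b(I) = -5 (b(I) = -8 + 3 = -5)
a = -5
7933/(-10 + a) = 7933/(-10 - 5) = 7933/(-15) = 7933*(-1/15) = -7933/15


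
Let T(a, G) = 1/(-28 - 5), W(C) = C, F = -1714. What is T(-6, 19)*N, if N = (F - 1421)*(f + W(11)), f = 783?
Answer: 75430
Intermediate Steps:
T(a, G) = -1/33 (T(a, G) = 1/(-33) = -1/33)
N = -2489190 (N = (-1714 - 1421)*(783 + 11) = -3135*794 = -2489190)
T(-6, 19)*N = -1/33*(-2489190) = 75430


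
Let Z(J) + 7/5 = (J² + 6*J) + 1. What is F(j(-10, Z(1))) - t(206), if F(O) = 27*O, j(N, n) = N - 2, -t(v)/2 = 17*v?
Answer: 6680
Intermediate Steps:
t(v) = -34*v
Z(J) = -⅖ + J² + 6*J (Z(J) = -7/5 + ((J² + 6*J) + 1) = -7/5 + (1 + J² + 6*J) = -⅖ + J² + 6*J)
j(N, n) = -2 + N
F(j(-10, Z(1))) - t(206) = 27*(-2 - 10) - (-34)*206 = 27*(-12) - 1*(-7004) = -324 + 7004 = 6680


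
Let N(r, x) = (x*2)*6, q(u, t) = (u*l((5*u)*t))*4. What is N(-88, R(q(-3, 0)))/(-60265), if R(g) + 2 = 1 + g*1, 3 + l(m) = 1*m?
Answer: -84/12053 ≈ -0.0069692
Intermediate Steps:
l(m) = -3 + m (l(m) = -3 + 1*m = -3 + m)
q(u, t) = 4*u*(-3 + 5*t*u) (q(u, t) = (u*(-3 + (5*u)*t))*4 = (u*(-3 + 5*t*u))*4 = 4*u*(-3 + 5*t*u))
R(g) = -1 + g (R(g) = -2 + (1 + g*1) = -2 + (1 + g) = -1 + g)
N(r, x) = 12*x (N(r, x) = (2*x)*6 = 12*x)
N(-88, R(q(-3, 0)))/(-60265) = (12*(-1 + 4*(-3)*(-3 + 5*0*(-3))))/(-60265) = (12*(-1 + 4*(-3)*(-3 + 0)))*(-1/60265) = (12*(-1 + 4*(-3)*(-3)))*(-1/60265) = (12*(-1 + 36))*(-1/60265) = (12*35)*(-1/60265) = 420*(-1/60265) = -84/12053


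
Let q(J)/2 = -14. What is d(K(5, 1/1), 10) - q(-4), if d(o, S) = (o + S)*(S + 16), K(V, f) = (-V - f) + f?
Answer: 158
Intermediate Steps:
q(J) = -28 (q(J) = 2*(-14) = -28)
K(V, f) = -V
d(o, S) = (16 + S)*(S + o) (d(o, S) = (S + o)*(16 + S) = (16 + S)*(S + o))
d(K(5, 1/1), 10) - q(-4) = (10**2 + 16*10 + 16*(-1*5) + 10*(-1*5)) - 1*(-28) = (100 + 160 + 16*(-5) + 10*(-5)) + 28 = (100 + 160 - 80 - 50) + 28 = 130 + 28 = 158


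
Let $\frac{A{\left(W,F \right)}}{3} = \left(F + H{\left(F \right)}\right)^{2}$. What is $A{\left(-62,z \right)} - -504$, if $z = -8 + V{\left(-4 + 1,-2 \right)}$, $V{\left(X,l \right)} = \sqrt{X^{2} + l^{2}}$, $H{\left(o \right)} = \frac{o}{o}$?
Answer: $690 - 42 \sqrt{13} \approx 538.57$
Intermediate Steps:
$H{\left(o \right)} = 1$
$z = -8 + \sqrt{13}$ ($z = -8 + \sqrt{\left(-4 + 1\right)^{2} + \left(-2\right)^{2}} = -8 + \sqrt{\left(-3\right)^{2} + 4} = -8 + \sqrt{9 + 4} = -8 + \sqrt{13} \approx -4.3944$)
$A{\left(W,F \right)} = 3 \left(1 + F\right)^{2}$ ($A{\left(W,F \right)} = 3 \left(F + 1\right)^{2} = 3 \left(1 + F\right)^{2}$)
$A{\left(-62,z \right)} - -504 = 3 \left(1 - \left(8 - \sqrt{13}\right)\right)^{2} - -504 = 3 \left(-7 + \sqrt{13}\right)^{2} + 504 = 504 + 3 \left(-7 + \sqrt{13}\right)^{2}$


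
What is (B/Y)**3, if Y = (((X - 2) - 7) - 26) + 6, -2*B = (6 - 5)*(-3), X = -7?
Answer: -1/13824 ≈ -7.2338e-5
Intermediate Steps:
B = 3/2 (B = -(6 - 5)*(-3)/2 = -(-3)/2 = -1/2*(-3) = 3/2 ≈ 1.5000)
Y = -36 (Y = (((-7 - 2) - 7) - 26) + 6 = ((-9 - 7) - 26) + 6 = (-16 - 26) + 6 = -42 + 6 = -36)
(B/Y)**3 = ((3/2)/(-36))**3 = ((3/2)*(-1/36))**3 = (-1/24)**3 = -1/13824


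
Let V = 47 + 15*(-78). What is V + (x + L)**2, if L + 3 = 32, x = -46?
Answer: -834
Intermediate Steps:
L = 29 (L = -3 + 32 = 29)
V = -1123 (V = 47 - 1170 = -1123)
V + (x + L)**2 = -1123 + (-46 + 29)**2 = -1123 + (-17)**2 = -1123 + 289 = -834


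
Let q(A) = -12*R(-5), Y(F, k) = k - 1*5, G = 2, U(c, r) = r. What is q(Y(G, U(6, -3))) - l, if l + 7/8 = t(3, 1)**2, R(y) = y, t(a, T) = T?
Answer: 479/8 ≈ 59.875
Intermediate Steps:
Y(F, k) = -5 + k (Y(F, k) = k - 5 = -5 + k)
l = 1/8 (l = -7/8 + 1**2 = -7/8 + 1 = 1/8 ≈ 0.12500)
q(A) = 60 (q(A) = -12*(-5) = 60)
q(Y(G, U(6, -3))) - l = 60 - 1*1/8 = 60 - 1/8 = 479/8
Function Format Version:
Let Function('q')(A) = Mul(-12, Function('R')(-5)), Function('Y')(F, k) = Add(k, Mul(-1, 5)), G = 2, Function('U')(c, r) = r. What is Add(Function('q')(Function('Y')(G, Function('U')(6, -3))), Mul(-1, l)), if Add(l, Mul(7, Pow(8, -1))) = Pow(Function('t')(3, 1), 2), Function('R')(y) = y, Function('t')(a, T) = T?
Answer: Rational(479, 8) ≈ 59.875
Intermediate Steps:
Function('Y')(F, k) = Add(-5, k) (Function('Y')(F, k) = Add(k, -5) = Add(-5, k))
l = Rational(1, 8) (l = Add(Rational(-7, 8), Pow(1, 2)) = Add(Rational(-7, 8), 1) = Rational(1, 8) ≈ 0.12500)
Function('q')(A) = 60 (Function('q')(A) = Mul(-12, -5) = 60)
Add(Function('q')(Function('Y')(G, Function('U')(6, -3))), Mul(-1, l)) = Add(60, Mul(-1, Rational(1, 8))) = Add(60, Rational(-1, 8)) = Rational(479, 8)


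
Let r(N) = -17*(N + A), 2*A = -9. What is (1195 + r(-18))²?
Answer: 9954025/4 ≈ 2.4885e+6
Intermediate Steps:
A = -9/2 (A = (½)*(-9) = -9/2 ≈ -4.5000)
r(N) = 153/2 - 17*N (r(N) = -17*(N - 9/2) = -17*(-9/2 + N) = 153/2 - 17*N)
(1195 + r(-18))² = (1195 + (153/2 - 17*(-18)))² = (1195 + (153/2 + 306))² = (1195 + 765/2)² = (3155/2)² = 9954025/4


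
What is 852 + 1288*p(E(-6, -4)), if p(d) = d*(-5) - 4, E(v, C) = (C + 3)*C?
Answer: -30060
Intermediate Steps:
E(v, C) = C*(3 + C) (E(v, C) = (3 + C)*C = C*(3 + C))
p(d) = -4 - 5*d (p(d) = -5*d - 4 = -4 - 5*d)
852 + 1288*p(E(-6, -4)) = 852 + 1288*(-4 - (-20)*(3 - 4)) = 852 + 1288*(-4 - (-20)*(-1)) = 852 + 1288*(-4 - 5*4) = 852 + 1288*(-4 - 20) = 852 + 1288*(-24) = 852 - 30912 = -30060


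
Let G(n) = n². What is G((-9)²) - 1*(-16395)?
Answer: 22956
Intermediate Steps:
G((-9)²) - 1*(-16395) = ((-9)²)² - 1*(-16395) = 81² + 16395 = 6561 + 16395 = 22956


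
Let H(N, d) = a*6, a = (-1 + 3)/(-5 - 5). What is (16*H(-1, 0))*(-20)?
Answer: 384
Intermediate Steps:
a = -1/5 (a = 2/(-10) = 2*(-1/10) = -1/5 ≈ -0.20000)
H(N, d) = -6/5 (H(N, d) = -1/5*6 = -6/5)
(16*H(-1, 0))*(-20) = (16*(-6/5))*(-20) = -96/5*(-20) = 384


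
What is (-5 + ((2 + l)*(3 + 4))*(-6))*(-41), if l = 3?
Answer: 8815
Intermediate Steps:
(-5 + ((2 + l)*(3 + 4))*(-6))*(-41) = (-5 + ((2 + 3)*(3 + 4))*(-6))*(-41) = (-5 + (5*7)*(-6))*(-41) = (-5 + 35*(-6))*(-41) = (-5 - 210)*(-41) = -215*(-41) = 8815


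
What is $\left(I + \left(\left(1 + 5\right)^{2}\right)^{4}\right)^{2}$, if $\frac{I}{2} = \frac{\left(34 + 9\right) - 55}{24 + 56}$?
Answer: $\frac{282110889968649}{100} \approx 2.8211 \cdot 10^{12}$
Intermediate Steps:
$I = - \frac{3}{10}$ ($I = 2 \frac{\left(34 + 9\right) - 55}{24 + 56} = 2 \frac{43 - 55}{80} = 2 \left(\left(-12\right) \frac{1}{80}\right) = 2 \left(- \frac{3}{20}\right) = - \frac{3}{10} \approx -0.3$)
$\left(I + \left(\left(1 + 5\right)^{2}\right)^{4}\right)^{2} = \left(- \frac{3}{10} + \left(\left(1 + 5\right)^{2}\right)^{4}\right)^{2} = \left(- \frac{3}{10} + \left(6^{2}\right)^{4}\right)^{2} = \left(- \frac{3}{10} + 36^{4}\right)^{2} = \left(- \frac{3}{10} + 1679616\right)^{2} = \left(\frac{16796157}{10}\right)^{2} = \frac{282110889968649}{100}$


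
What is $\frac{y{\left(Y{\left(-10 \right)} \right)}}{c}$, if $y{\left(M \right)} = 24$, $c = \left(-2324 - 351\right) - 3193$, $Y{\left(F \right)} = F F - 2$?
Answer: $- \frac{2}{489} \approx -0.00409$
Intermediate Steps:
$Y{\left(F \right)} = -2 + F^{2}$ ($Y{\left(F \right)} = F^{2} - 2 = -2 + F^{2}$)
$c = -5868$ ($c = -2675 - 3193 = -5868$)
$\frac{y{\left(Y{\left(-10 \right)} \right)}}{c} = \frac{24}{-5868} = 24 \left(- \frac{1}{5868}\right) = - \frac{2}{489}$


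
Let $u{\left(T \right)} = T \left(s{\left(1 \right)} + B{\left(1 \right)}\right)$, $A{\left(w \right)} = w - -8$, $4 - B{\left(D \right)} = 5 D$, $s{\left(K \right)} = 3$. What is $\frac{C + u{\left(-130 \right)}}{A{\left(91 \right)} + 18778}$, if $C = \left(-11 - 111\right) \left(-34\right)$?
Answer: $\frac{3888}{18877} \approx 0.20597$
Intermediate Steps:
$B{\left(D \right)} = 4 - 5 D$
$A{\left(w \right)} = 8 + w$ ($A{\left(w \right)} = w + 8 = 8 + w$)
$C = 4148$ ($C = \left(-122\right) \left(-34\right) = 4148$)
$u{\left(T \right)} = 2 T$ ($u{\left(T \right)} = T \left(3 + \left(4 - 5\right)\right) = T \left(3 - 1\right) = T 2 = 2 T$)
$\frac{C + u{\left(-130 \right)}}{A{\left(91 \right)} + 18778} = \frac{4148 + 2 \left(-130\right)}{\left(8 + 91\right) + 18778} = \frac{4148 - 260}{99 + 18778} = \frac{3888}{18877}$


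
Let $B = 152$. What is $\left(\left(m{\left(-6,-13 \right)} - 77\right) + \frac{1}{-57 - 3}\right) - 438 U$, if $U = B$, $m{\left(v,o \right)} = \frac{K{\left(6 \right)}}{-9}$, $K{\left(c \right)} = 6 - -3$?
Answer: $- \frac{3999241}{60} \approx -66654.0$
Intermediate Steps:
$K{\left(c \right)} = 9$ ($K{\left(c \right)} = 6 + 3 = 9$)
$m{\left(v,o \right)} = -1$ ($m{\left(v,o \right)} = \frac{9}{-9} = 9 \left(- \frac{1}{9}\right) = -1$)
$U = 152$
$\left(\left(m{\left(-6,-13 \right)} - 77\right) + \frac{1}{-57 - 3}\right) - 438 U = \left(\left(-1 - 77\right) + \frac{1}{-57 - 3}\right) - 66576 = \left(-78 + \frac{1}{-60}\right) - 66576 = \left(-78 - \frac{1}{60}\right) - 66576 = - \frac{4681}{60} - 66576 = - \frac{3999241}{60}$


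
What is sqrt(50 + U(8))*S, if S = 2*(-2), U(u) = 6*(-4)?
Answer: -4*sqrt(26) ≈ -20.396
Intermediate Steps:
U(u) = -24
S = -4
sqrt(50 + U(8))*S = sqrt(50 - 24)*(-4) = sqrt(26)*(-4) = -4*sqrt(26)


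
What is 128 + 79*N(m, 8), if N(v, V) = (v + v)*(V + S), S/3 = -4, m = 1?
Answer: -504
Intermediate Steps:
S = -12 (S = 3*(-4) = -12)
N(v, V) = 2*v*(-12 + V) (N(v, V) = (v + v)*(V - 12) = (2*v)*(-12 + V) = 2*v*(-12 + V))
128 + 79*N(m, 8) = 128 + 79*(2*1*(-12 + 8)) = 128 + 79*(2*1*(-4)) = 128 + 79*(-8) = 128 - 632 = -504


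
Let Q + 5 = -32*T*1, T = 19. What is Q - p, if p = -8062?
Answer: 7449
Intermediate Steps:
Q = -613 (Q = -5 - 32*19*1 = -5 - 608*1 = -5 - 608 = -613)
Q - p = -613 - 1*(-8062) = -613 + 8062 = 7449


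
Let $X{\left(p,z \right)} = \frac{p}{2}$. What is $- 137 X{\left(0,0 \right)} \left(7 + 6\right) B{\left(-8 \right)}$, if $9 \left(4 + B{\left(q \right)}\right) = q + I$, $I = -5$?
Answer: $0$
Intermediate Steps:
$B{\left(q \right)} = - \frac{41}{9} + \frac{q}{9}$ ($B{\left(q \right)} = -4 + \frac{q - 5}{9} = -4 + \frac{-5 + q}{9} = -4 + \left(- \frac{5}{9} + \frac{q}{9}\right) = - \frac{41}{9} + \frac{q}{9}$)
$X{\left(p,z \right)} = \frac{p}{2}$ ($X{\left(p,z \right)} = p \frac{1}{2} = \frac{p}{2}$)
$- 137 X{\left(0,0 \right)} \left(7 + 6\right) B{\left(-8 \right)} = - 137 \cdot \frac{1}{2} \cdot 0 \left(7 + 6\right) \left(- \frac{41}{9} + \frac{1}{9} \left(-8\right)\right) = - 137 \cdot 0 \cdot 13 \left(- \frac{41}{9} - \frac{8}{9}\right) = \left(-137\right) 0 \left(- \frac{49}{9}\right) = 0 \left(- \frac{49}{9}\right) = 0$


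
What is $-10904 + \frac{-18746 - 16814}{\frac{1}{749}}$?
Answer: $-26645344$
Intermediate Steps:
$-10904 + \frac{-18746 - 16814}{\frac{1}{749}} = -10904 - 35560 \frac{1}{\frac{1}{749}} = -10904 - 26634440 = -26645344$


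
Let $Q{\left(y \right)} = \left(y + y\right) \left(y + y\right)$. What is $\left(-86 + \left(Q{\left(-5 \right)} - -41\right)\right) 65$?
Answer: $3575$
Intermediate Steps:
$Q{\left(y \right)} = 4 y^{2}$ ($Q{\left(y \right)} = 2 y 2 y = 4 y^{2}$)
$\left(-86 + \left(Q{\left(-5 \right)} - -41\right)\right) 65 = \left(-86 - \left(-41 - 4 \left(-5\right)^{2}\right)\right) 65 = \left(-86 + \left(4 \cdot 25 + 41\right)\right) 65 = \left(-86 + \left(100 + 41\right)\right) 65 = \left(-86 + 141\right) 65 = 55 \cdot 65 = 3575$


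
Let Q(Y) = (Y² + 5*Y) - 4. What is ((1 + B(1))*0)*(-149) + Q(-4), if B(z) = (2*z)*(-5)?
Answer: -8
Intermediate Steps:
B(z) = -10*z
Q(Y) = -4 + Y² + 5*Y
((1 + B(1))*0)*(-149) + Q(-4) = ((1 - 10*1)*0)*(-149) + (-4 + (-4)² + 5*(-4)) = ((1 - 10)*0)*(-149) + (-4 + 16 - 20) = -9*0*(-149) - 8 = 0*(-149) - 8 = 0 - 8 = -8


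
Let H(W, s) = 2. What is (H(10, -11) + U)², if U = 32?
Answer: 1156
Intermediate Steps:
(H(10, -11) + U)² = (2 + 32)² = 34² = 1156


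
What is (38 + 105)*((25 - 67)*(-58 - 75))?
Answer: 798798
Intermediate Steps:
(38 + 105)*((25 - 67)*(-58 - 75)) = 143*(-42*(-133)) = 143*5586 = 798798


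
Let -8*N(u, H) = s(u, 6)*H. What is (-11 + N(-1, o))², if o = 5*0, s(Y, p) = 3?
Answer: 121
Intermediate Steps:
o = 0
N(u, H) = -3*H/8
(-11 + N(-1, o))² = (-11 - 3/8*0)² = (-11 + 0)² = (-11)² = 121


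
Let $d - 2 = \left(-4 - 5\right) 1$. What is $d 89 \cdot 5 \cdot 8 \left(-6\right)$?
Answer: $149520$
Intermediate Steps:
$d = -7$ ($d = 2 + \left(-4 - 5\right) 1 = 2 - 9 = -7$)
$d 89 \cdot 5 \cdot 8 \left(-6\right) = \left(-7\right) 89 \cdot 5 \cdot 8 \left(-6\right) = - 623 \cdot 40 \left(-6\right) = \left(-623\right) \left(-240\right) = 149520$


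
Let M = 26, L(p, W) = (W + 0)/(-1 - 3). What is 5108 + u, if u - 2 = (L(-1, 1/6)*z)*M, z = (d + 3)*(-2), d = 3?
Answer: 5123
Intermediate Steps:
L(p, W) = -W/4 (L(p, W) = W/(-4) = W*(-¼) = -W/4)
z = -12 (z = (3 + 3)*(-2) = 6*(-2) = -12)
u = 15 (u = 2 + (-¼/6*(-12))*26 = 2 + (-¼*⅙*(-12))*26 = 2 - 1/24*(-12)*26 = 2 + (½)*26 = 2 + 13 = 15)
5108 + u = 5108 + 15 = 5123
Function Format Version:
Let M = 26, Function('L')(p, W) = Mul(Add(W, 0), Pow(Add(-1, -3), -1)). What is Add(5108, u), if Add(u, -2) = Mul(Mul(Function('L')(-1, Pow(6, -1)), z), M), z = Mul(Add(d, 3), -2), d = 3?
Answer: 5123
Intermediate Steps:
Function('L')(p, W) = Mul(Rational(-1, 4), W) (Function('L')(p, W) = Mul(W, Pow(-4, -1)) = Mul(W, Rational(-1, 4)) = Mul(Rational(-1, 4), W))
z = -12 (z = Mul(Add(3, 3), -2) = Mul(6, -2) = -12)
u = 15 (u = Add(2, Mul(Mul(Mul(Rational(-1, 4), Pow(6, -1)), -12), 26)) = Add(2, Mul(Mul(Mul(Rational(-1, 4), Rational(1, 6)), -12), 26)) = Add(2, Mul(Mul(Rational(-1, 24), -12), 26)) = Add(2, Mul(Rational(1, 2), 26)) = Add(2, 13) = 15)
Add(5108, u) = Add(5108, 15) = 5123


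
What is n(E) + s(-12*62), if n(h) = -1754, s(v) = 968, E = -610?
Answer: -786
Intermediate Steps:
n(E) + s(-12*62) = -1754 + 968 = -786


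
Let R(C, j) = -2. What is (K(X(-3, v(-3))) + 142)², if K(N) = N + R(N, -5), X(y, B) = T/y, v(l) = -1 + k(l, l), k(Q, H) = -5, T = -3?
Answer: 19881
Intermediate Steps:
v(l) = -6 (v(l) = -1 - 5 = -6)
X(y, B) = -3/y
K(N) = -2 + N (K(N) = N - 2 = -2 + N)
(K(X(-3, v(-3))) + 142)² = ((-2 - 3/(-3)) + 142)² = ((-2 - 3*(-⅓)) + 142)² = ((-2 + 1) + 142)² = (-1 + 142)² = 141² = 19881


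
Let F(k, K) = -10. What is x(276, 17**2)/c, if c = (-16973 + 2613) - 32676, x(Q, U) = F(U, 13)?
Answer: 5/23518 ≈ 0.00021260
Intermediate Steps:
x(Q, U) = -10
c = -47036 (c = -14360 - 32676 = -47036)
x(276, 17**2)/c = -10/(-47036) = -10*(-1/47036) = 5/23518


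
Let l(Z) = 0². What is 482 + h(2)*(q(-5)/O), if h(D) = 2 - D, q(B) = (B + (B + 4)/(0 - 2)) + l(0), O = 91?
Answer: 482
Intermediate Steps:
l(Z) = 0
q(B) = -2 + B/2 (q(B) = (B + (B + 4)/(0 - 2)) + 0 = (B + (4 + B)/(-2)) + 0 = (B + (4 + B)*(-½)) + 0 = (B + (-2 - B/2)) + 0 = (-2 + B/2) + 0 = -2 + B/2)
482 + h(2)*(q(-5)/O) = 482 + (2 - 1*2)*((-2 + (½)*(-5))/91) = 482 + (2 - 2)*((-2 - 5/2)*(1/91)) = 482 + 0*(-9/2*1/91) = 482 + 0*(-9/182) = 482 + 0 = 482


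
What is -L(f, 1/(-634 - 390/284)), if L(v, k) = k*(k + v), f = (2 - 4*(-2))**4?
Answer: 128116639836/8140189729 ≈ 15.739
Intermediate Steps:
f = 10000 (f = (2 + 8)**4 = 10**4 = 10000)
-L(f, 1/(-634 - 390/284)) = -(1/(-634 - 390/284) + 10000)/(-634 - 390/284) = -(1/(-634 - 390*1/284) + 10000)/(-634 - 390*1/284) = -(1/(-634 - 195/142) + 10000)/(-634 - 195/142) = -(1/(-90223/142) + 10000)/(-90223/142) = -(-142)*(-142/90223 + 10000)/90223 = -(-142)*902229858/(90223*90223) = -1*(-128116639836/8140189729) = 128116639836/8140189729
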